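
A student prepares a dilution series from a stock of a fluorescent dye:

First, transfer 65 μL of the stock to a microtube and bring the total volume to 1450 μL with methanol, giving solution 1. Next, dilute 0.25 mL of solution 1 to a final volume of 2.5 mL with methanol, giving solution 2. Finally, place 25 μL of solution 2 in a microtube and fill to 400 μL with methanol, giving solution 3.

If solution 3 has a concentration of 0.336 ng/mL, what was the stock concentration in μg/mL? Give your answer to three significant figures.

1.20 μg/mL

Step 1: 65 μL brought to 1450 μL → factor 1450/65 = 22.308
Step 2: 0.25 mL brought to 2.5 mL → factor 2.5/0.25 = 10
Step 3: 25 μL brought to 400 μL → factor 400/25 = 16
Overall dilution factor = 22.308 × 10 × 16 = 3569.2
Stock = 0.336 ng/mL × 3569.2 = 1199 ng/mL = 1.20 μg/mL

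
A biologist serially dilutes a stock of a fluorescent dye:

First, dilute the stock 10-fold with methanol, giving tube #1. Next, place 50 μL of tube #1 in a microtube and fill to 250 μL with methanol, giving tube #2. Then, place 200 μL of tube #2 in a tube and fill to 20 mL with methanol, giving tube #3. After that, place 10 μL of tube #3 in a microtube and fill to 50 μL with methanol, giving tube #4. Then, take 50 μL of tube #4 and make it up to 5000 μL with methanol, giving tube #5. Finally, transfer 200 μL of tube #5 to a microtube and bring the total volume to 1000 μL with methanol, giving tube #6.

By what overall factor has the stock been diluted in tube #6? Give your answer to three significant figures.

Step 1: 10-fold → factor 10
Step 2: 50 μL brought to 250 μL → factor 250/50 = 5
Step 3: 200 μL brought to 20 mL → factor 20000/200 = 100
Step 4: 10 μL brought to 50 μL → factor 50/10 = 5
Step 5: 50 μL brought to 5000 μL → factor 5000/50 = 100
Step 6: 200 μL brought to 1000 μL → factor 1000/200 = 5
Overall dilution factor = 10 × 5 × 100 × 5 × 100 × 5 = 1.25 × 10^7

1.25 × 10^7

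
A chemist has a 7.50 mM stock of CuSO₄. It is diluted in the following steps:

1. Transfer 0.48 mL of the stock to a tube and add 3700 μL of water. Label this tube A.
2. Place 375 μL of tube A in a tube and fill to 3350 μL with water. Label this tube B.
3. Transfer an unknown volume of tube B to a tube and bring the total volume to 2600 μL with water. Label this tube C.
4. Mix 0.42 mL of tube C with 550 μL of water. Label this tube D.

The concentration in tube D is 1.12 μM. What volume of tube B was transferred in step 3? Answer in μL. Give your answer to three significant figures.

69.8 μL

Step 1: 0.48 mL + 3700 μL = 4.18 mL total → factor 4.18/0.48 = 8.7083
Step 2: 375 μL brought to 3350 μL → factor 3350/375 = 8.9333
Step 3: v brought to 2600 μL → factor = 2600 μL/v
Step 4: 0.42 mL + 550 μL = 0.97 mL total → factor 0.97/0.42 = 2.3095
Product of known-step factors = 179.67
Overall factor = 7.50 mM / (1.12 μM) = 6696.4
Step-3 factor = 6696.4 / 179.67 = 37.271
v = 2600 μL / 37.271 = 69.8 μL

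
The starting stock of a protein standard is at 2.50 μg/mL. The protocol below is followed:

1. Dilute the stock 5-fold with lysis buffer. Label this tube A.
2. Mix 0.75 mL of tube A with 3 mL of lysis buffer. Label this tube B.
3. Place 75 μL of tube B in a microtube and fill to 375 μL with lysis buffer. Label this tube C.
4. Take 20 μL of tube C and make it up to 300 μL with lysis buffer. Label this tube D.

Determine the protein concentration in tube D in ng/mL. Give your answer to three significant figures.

Step 1: 5-fold → factor 5
Step 2: 0.75 mL + 3 mL = 3.75 mL total → factor 3.75/0.75 = 5
Step 3: 75 μL brought to 375 μL → factor 375/75 = 5
Step 4: 20 μL brought to 300 μL → factor 300/20 = 15
Overall dilution factor = 5 × 5 × 5 × 15 = 1875
Final = 2.50 μg/mL / 1875 = 0.001333 μg/mL = 1.33 ng/mL

1.33 ng/mL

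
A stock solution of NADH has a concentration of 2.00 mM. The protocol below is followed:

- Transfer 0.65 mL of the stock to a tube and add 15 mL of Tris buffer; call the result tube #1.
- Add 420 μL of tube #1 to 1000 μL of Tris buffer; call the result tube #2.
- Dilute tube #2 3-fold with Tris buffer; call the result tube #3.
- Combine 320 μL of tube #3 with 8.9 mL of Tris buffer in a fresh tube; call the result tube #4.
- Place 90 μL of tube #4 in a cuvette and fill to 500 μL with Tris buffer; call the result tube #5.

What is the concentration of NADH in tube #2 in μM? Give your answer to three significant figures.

Step 1: 0.65 mL + 15 mL = 15.65 mL total → factor 15.65/0.65 = 24.077
Step 2: 420 μL + 1000 μL = 1420 μL total → factor 1420/420 = 3.381
Dilution factor through tube #2 = 24.077 × 3.381 = 81.403
[tube #2] = 2.00 mM / 81.403 = 0.02457 mM = 24.6 μM

24.6 μM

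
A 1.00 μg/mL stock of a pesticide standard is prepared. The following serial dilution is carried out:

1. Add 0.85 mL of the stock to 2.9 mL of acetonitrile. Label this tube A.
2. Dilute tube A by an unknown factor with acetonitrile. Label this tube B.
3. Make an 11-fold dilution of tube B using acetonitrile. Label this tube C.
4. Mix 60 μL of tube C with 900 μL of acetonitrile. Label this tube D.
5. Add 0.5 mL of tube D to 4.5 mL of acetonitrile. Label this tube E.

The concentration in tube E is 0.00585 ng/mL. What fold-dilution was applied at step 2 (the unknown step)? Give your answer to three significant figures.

22.0-fold

Step 1: 0.85 mL + 2.9 mL = 3.75 mL total → factor 3.75/0.85 = 4.4118
Step 2: unknown factor x
Step 3: 11-fold → factor 11
Step 4: 60 μL + 900 μL = 960 μL total → factor 960/60 = 16
Step 5: 0.5 mL + 4.5 mL = 5 mL total → factor 5/0.5 = 10
Product of known-step factors = 7764.7
Overall factor = 1.00 μg/mL / (0.00585 ng/mL) = 1.7094 × 10^5
x = 1.7094 × 10^5 / 7764.7 = 22.0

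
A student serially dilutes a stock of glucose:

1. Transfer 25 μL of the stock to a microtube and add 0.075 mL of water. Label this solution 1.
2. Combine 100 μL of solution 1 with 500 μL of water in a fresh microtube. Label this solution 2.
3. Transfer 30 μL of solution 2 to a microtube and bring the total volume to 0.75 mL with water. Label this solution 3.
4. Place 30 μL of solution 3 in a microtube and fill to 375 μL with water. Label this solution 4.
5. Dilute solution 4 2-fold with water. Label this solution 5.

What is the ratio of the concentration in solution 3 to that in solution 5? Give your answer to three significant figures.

25.0

Step 1: 25 μL + 0.075 mL = 100 μL total → factor 100/25 = 4
Step 2: 100 μL + 500 μL = 600 μL total → factor 600/100 = 6
Step 3: 30 μL brought to 0.75 mL → factor 750/30 = 25
Step 4: 30 μL brought to 375 μL → factor 375/30 = 12.5
Step 5: 2-fold → factor 2
Dilution factor to solution 3 = 600; to solution 5 = 15000
[solution 3]/[solution 5] = (factor to solution 5)/(factor to solution 3) = 15000/600 = 25.0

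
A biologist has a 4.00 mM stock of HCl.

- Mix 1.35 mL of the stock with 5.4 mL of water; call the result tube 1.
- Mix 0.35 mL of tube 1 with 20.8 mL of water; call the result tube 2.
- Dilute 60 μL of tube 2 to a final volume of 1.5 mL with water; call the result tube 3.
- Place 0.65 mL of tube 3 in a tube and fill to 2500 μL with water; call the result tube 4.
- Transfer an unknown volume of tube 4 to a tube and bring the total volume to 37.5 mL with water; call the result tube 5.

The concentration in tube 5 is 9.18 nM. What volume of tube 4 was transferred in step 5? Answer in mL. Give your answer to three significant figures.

Step 1: 1.35 mL + 5.4 mL = 6.75 mL total → factor 6.75/1.35 = 5
Step 2: 0.35 mL + 20.8 mL = 21.15 mL total → factor 21.15/0.35 = 60.429
Step 3: 60 μL brought to 1.5 mL → factor 1500/60 = 25
Step 4: 0.65 mL brought to 2500 μL → factor 2.5/0.65 = 3.8462
Step 5: v brought to 37.5 mL → factor = 37.5 mL/v
Product of known-step factors = 29052
Overall factor = 4.00 mM / (9.18 nM) = 4.3573 × 10^5
Step-5 factor = 4.3573 × 10^5 / 29052 = 14.998
v = 37.5 mL / 14.998 = 2.50 mL

2.50 mL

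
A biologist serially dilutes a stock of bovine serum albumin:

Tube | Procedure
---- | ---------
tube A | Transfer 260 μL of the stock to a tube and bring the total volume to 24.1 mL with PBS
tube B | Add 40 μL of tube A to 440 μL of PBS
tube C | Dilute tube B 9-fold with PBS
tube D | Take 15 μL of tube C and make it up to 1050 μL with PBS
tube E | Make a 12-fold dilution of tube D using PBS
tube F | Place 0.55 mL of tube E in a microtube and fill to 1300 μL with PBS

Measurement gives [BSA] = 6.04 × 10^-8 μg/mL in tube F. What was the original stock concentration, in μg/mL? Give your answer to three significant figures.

Step 1: 260 μL brought to 24.1 mL → factor 24100/260 = 92.692
Step 2: 40 μL + 440 μL = 480 μL total → factor 480/40 = 12
Step 3: 9-fold → factor 9
Step 4: 15 μL brought to 1050 μL → factor 1050/15 = 70
Step 5: 12-fold → factor 12
Step 6: 0.55 mL brought to 1300 μL → factor 1.3/0.55 = 2.3636
Overall dilution factor = 92.692 × 12 × 9 × 70 × 12 × 2.3636 = 1.9876 × 10^7
Stock = 6.04 × 10^-8 μg/mL × 1.9876 × 10^7 = 1.20 μg/mL

1.20 μg/mL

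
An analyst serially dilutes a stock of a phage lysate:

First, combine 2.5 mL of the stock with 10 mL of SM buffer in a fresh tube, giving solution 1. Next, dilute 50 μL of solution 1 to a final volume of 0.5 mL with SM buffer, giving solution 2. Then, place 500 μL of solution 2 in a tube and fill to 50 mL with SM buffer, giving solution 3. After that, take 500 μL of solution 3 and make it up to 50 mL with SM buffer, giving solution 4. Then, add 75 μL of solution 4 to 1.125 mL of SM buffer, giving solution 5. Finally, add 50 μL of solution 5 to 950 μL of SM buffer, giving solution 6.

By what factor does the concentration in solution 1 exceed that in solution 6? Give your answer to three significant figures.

3.20 × 10^7

Step 1: 2.5 mL + 10 mL = 12.5 mL total → factor 12.5/2.5 = 5
Step 2: 50 μL brought to 0.5 mL → factor 500/50 = 10
Step 3: 500 μL brought to 50 mL → factor 50000/500 = 100
Step 4: 500 μL brought to 50 mL → factor 50000/500 = 100
Step 5: 75 μL + 1.125 mL = 1200 μL total → factor 1200/75 = 16
Step 6: 50 μL + 950 μL = 1000 μL total → factor 1000/50 = 20
Dilution factor to solution 1 = 5; to solution 6 = 1.6 × 10^8
[solution 1]/[solution 6] = (factor to solution 6)/(factor to solution 1) = 1.6 × 10^8/5 = 3.20 × 10^7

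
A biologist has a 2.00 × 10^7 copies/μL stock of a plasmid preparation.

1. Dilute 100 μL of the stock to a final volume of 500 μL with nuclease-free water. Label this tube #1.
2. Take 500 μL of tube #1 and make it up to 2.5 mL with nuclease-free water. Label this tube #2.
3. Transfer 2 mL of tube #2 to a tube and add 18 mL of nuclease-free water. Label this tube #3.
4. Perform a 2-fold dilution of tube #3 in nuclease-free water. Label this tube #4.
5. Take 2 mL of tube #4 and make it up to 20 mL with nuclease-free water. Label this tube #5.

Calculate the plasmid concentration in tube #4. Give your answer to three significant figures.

4.00 × 10^4 copies/μL

Step 1: 100 μL brought to 500 μL → factor 500/100 = 5
Step 2: 500 μL brought to 2.5 mL → factor 2500/500 = 5
Step 3: 2 mL + 18 mL = 20 mL total → factor 20/2 = 10
Step 4: 2-fold → factor 2
Dilution factor through tube #4 = 5 × 5 × 10 × 2 = 500
[tube #4] = 2.00 × 10^7 copies/μL / 500 = 4.00 × 10^4 copies/μL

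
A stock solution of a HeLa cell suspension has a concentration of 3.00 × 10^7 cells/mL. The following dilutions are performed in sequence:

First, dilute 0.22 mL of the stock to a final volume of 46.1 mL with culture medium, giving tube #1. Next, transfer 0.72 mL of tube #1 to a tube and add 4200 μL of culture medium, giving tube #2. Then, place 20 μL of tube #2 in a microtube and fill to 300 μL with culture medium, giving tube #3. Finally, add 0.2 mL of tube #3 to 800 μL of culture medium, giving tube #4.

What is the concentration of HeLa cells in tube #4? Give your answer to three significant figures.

279 cells/mL

Step 1: 0.22 mL brought to 46.1 mL → factor 46.1/0.22 = 209.55
Step 2: 0.72 mL + 4200 μL = 4.92 mL total → factor 4.92/0.72 = 6.8333
Step 3: 20 μL brought to 300 μL → factor 300/20 = 15
Step 4: 0.2 mL + 800 μL = 1 mL total → factor 1/0.2 = 5
Overall dilution factor = 209.55 × 6.8333 × 15 × 5 = 1.0739 × 10^5
Final = 3.00 × 10^7 cells/mL / 1.0739 × 10^5 = 279 cells/mL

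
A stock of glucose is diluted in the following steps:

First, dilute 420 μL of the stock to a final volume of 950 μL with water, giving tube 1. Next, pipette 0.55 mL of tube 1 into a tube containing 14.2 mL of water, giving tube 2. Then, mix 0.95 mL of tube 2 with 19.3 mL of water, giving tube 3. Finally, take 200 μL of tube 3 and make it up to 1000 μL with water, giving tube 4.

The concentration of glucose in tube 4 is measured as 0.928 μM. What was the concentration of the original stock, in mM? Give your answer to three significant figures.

6.00 mM

Step 1: 420 μL brought to 950 μL → factor 950/420 = 2.2619
Step 2: 0.55 mL + 14.2 mL = 14.75 mL total → factor 14.75/0.55 = 26.818
Step 3: 0.95 mL + 19.3 mL = 20.25 mL total → factor 20.25/0.95 = 21.316
Step 4: 200 μL brought to 1000 μL → factor 1000/200 = 5
Overall dilution factor = 2.2619 × 26.818 × 21.316 × 5 = 6465.1
Stock = 0.928 μM × 6465.1 = 6000 μM = 6.00 mM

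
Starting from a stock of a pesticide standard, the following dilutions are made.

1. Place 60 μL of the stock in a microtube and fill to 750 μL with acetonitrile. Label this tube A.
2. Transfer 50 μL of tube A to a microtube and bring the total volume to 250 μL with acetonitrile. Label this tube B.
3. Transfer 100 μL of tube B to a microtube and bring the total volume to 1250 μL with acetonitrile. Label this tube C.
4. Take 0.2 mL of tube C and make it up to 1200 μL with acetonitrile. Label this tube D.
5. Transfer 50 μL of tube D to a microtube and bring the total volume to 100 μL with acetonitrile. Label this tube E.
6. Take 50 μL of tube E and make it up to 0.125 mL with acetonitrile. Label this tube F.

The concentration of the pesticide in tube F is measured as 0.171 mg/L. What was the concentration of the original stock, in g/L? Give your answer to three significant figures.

Step 1: 60 μL brought to 750 μL → factor 750/60 = 12.5
Step 2: 50 μL brought to 250 μL → factor 250/50 = 5
Step 3: 100 μL brought to 1250 μL → factor 1250/100 = 12.5
Step 4: 0.2 mL brought to 1200 μL → factor 1.2/0.2 = 6
Step 5: 50 μL brought to 100 μL → factor 100/50 = 2
Step 6: 50 μL brought to 0.125 mL → factor 125/50 = 2.5
Overall dilution factor = 12.5 × 5 × 12.5 × 6 × 2 × 2.5 = 23438
Stock = 0.171 mg/L × 23438 = 4008 mg/L = 4.01 g/L

4.01 g/L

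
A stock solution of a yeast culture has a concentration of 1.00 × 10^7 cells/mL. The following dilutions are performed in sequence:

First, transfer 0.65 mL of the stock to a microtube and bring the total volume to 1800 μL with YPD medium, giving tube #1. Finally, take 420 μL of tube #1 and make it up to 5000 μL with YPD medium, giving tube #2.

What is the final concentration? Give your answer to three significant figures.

Step 1: 0.65 mL brought to 1800 μL → factor 1.8/0.65 = 2.7692
Step 2: 420 μL brought to 5000 μL → factor 5000/420 = 11.905
Overall dilution factor = 2.7692 × 11.905 = 32.967
Final = 1.00 × 10^7 cells/mL / 32.967 = 3.03 × 10^5 cells/mL

3.03 × 10^5 cells/mL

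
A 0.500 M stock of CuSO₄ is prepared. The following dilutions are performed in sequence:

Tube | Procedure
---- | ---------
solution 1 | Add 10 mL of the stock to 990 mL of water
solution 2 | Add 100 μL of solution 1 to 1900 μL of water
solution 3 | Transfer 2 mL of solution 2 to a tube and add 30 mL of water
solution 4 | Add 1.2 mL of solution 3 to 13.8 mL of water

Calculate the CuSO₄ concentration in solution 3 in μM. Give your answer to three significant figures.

15.6 μM

Step 1: 10 mL + 990 mL = 1000 mL total → factor 1000/10 = 100
Step 2: 100 μL + 1900 μL = 2000 μL total → factor 2000/100 = 20
Step 3: 2 mL + 30 mL = 32 mL total → factor 32/2 = 16
Dilution factor through solution 3 = 100 × 20 × 16 = 32000
[solution 3] = 0.500 M / 32000 = 1.563 × 10^-5 M = 15.6 μM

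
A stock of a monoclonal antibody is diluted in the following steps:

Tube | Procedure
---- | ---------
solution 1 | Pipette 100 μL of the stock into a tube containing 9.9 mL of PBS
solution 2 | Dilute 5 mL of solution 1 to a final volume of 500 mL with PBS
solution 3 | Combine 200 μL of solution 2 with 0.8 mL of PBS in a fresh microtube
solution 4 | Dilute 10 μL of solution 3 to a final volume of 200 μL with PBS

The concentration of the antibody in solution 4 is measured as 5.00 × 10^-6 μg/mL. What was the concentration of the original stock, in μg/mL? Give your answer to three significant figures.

Step 1: 100 μL + 9.9 mL = 10000 μL total → factor 10000/100 = 100
Step 2: 5 mL brought to 500 mL → factor 500/5 = 100
Step 3: 200 μL + 0.8 mL = 1000 μL total → factor 1000/200 = 5
Step 4: 10 μL brought to 200 μL → factor 200/10 = 20
Overall dilution factor = 100 × 100 × 5 × 20 = 1 × 10^6
Stock = 5.00 × 10^-6 μg/mL × 1 × 10^6 = 5.00 μg/mL

5.00 μg/mL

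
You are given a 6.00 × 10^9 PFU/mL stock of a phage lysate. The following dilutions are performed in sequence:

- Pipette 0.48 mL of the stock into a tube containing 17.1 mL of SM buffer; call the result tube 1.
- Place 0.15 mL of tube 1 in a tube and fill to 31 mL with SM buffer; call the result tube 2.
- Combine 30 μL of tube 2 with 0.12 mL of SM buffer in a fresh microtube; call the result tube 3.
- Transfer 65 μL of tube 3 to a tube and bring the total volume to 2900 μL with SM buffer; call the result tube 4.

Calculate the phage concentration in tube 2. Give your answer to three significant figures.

7.93 × 10^5 PFU/mL

Step 1: 0.48 mL + 17.1 mL = 17.58 mL total → factor 17.58/0.48 = 36.625
Step 2: 0.15 mL brought to 31 mL → factor 31/0.15 = 206.67
Dilution factor through tube 2 = 36.625 × 206.67 = 7569.2
[tube 2] = 6.00 × 10^9 PFU/mL / 7569.2 = 7.93 × 10^5 PFU/mL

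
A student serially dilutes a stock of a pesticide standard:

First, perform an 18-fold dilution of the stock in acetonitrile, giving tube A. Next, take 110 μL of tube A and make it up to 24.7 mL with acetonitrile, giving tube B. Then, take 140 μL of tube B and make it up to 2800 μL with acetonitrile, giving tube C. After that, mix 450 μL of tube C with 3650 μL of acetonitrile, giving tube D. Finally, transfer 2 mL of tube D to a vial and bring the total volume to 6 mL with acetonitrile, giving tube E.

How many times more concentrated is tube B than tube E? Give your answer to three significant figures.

Step 1: 18-fold → factor 18
Step 2: 110 μL brought to 24.7 mL → factor 24700/110 = 224.55
Step 3: 140 μL brought to 2800 μL → factor 2800/140 = 20
Step 4: 450 μL + 3650 μL = 4100 μL total → factor 4100/450 = 9.1111
Step 5: 2 mL brought to 6 mL → factor 6/2 = 3
Dilution factor to tube B = 4041.8; to tube E = 2.2095 × 10^6
[tube B]/[tube E] = (factor to tube E)/(factor to tube B) = 2.2095 × 10^6/4041.8 = 547

547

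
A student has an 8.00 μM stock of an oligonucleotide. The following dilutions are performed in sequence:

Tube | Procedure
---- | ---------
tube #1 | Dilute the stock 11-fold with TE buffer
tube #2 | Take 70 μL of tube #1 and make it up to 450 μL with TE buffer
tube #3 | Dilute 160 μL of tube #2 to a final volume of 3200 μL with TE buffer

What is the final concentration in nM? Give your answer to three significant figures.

Step 1: 11-fold → factor 11
Step 2: 70 μL brought to 450 μL → factor 450/70 = 6.4286
Step 3: 160 μL brought to 3200 μL → factor 3200/160 = 20
Overall dilution factor = 11 × 6.4286 × 20 = 1414.3
Final = 8.00 μM / 1414.3 = 0.005657 μM = 5.66 nM

5.66 nM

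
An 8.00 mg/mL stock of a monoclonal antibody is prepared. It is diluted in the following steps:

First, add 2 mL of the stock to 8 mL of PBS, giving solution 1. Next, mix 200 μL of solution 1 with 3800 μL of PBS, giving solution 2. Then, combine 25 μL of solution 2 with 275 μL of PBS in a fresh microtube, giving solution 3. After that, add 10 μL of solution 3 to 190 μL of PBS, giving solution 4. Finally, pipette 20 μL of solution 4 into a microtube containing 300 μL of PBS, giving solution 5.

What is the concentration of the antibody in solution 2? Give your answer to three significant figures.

Step 1: 2 mL + 8 mL = 10 mL total → factor 10/2 = 5
Step 2: 200 μL + 3800 μL = 4000 μL total → factor 4000/200 = 20
Dilution factor through solution 2 = 5 × 20 = 100
[solution 2] = 8.00 mg/mL / 100 = 0.0800 mg/mL

0.0800 mg/mL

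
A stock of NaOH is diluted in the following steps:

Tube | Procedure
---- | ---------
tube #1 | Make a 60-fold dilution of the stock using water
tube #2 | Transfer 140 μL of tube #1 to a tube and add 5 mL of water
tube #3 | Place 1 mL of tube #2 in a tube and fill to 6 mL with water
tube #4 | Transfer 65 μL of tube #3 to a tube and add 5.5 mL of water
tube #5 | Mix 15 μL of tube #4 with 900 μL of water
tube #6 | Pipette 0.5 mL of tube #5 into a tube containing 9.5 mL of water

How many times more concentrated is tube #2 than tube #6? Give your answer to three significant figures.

6.27 × 10^5

Step 1: 60-fold → factor 60
Step 2: 140 μL + 5 mL = 5140 μL total → factor 5140/140 = 36.714
Step 3: 1 mL brought to 6 mL → factor 6/1 = 6
Step 4: 65 μL + 5.5 mL = 5565 μL total → factor 5565/65 = 85.615
Step 5: 15 μL + 900 μL = 915 μL total → factor 915/15 = 61
Step 6: 0.5 mL + 9.5 mL = 10 mL total → factor 10/0.5 = 20
Dilution factor to tube #2 = 2202.9; to tube #6 = 1.3805 × 10^9
[tube #2]/[tube #6] = (factor to tube #6)/(factor to tube #2) = 1.3805 × 10^9/2202.9 = 6.27 × 10^5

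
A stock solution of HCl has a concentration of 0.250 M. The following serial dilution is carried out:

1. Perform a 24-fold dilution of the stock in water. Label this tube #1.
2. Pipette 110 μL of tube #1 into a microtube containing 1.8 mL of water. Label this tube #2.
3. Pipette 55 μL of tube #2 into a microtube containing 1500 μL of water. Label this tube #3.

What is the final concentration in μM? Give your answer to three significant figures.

Step 1: 24-fold → factor 24
Step 2: 110 μL + 1.8 mL = 1910 μL total → factor 1910/110 = 17.364
Step 3: 55 μL + 1500 μL = 1555 μL total → factor 1555/55 = 28.273
Overall dilution factor = 24 × 17.364 × 28.273 = 11782
Final = 0.250 M / 11782 = 2.122 × 10^-5 M = 21.2 μM

21.2 μM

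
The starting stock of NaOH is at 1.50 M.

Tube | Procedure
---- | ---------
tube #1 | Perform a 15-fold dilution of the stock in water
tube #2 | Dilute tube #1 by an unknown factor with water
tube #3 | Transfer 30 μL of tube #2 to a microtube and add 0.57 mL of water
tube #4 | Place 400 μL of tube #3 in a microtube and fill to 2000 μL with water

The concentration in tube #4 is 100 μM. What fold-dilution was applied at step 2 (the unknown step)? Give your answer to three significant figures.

10.0-fold

Step 1: 15-fold → factor 15
Step 2: unknown factor x
Step 3: 30 μL + 0.57 mL = 600 μL total → factor 600/30 = 20
Step 4: 400 μL brought to 2000 μL → factor 2000/400 = 5
Product of known-step factors = 1500
Overall factor = 1.50 M / (100 μM) = 15000
x = 15000 / 1500 = 10.0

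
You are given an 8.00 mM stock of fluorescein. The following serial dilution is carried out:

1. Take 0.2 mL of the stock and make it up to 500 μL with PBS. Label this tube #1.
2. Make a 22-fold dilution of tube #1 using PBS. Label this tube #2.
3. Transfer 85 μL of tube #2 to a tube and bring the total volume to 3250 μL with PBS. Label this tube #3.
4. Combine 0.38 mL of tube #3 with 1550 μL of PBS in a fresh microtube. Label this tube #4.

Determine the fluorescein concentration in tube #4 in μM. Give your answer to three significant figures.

0.749 μM

Step 1: 0.2 mL brought to 500 μL → factor 0.5/0.2 = 2.5
Step 2: 22-fold → factor 22
Step 3: 85 μL brought to 3250 μL → factor 3250/85 = 38.235
Step 4: 0.38 mL + 1550 μL = 1.93 mL total → factor 1.93/0.38 = 5.0789
Overall dilution factor = 2.5 × 22 × 38.235 × 5.0789 = 10681
Final = 8.00 mM / 10681 = 0.0007490 mM = 0.749 μM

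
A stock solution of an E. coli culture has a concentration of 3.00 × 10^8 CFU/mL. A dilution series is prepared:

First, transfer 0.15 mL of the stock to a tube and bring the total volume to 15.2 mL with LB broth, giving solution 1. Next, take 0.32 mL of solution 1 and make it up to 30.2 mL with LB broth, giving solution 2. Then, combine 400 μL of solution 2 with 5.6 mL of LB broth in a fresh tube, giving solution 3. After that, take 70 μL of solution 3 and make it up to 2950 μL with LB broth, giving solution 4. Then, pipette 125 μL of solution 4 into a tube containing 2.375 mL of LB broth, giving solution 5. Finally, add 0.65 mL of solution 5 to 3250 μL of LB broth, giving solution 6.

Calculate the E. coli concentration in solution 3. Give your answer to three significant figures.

Step 1: 0.15 mL brought to 15.2 mL → factor 15.2/0.15 = 101.33
Step 2: 0.32 mL brought to 30.2 mL → factor 30.2/0.32 = 94.375
Step 3: 400 μL + 5.6 mL = 6000 μL total → factor 6000/400 = 15
Dilution factor through solution 3 = 101.33 × 94.375 × 15 = 1.4345 × 10^5
[solution 3] = 3.00 × 10^8 CFU/mL / 1.4345 × 10^5 = 2.09 × 10^3 CFU/mL

2.09 × 10^3 CFU/mL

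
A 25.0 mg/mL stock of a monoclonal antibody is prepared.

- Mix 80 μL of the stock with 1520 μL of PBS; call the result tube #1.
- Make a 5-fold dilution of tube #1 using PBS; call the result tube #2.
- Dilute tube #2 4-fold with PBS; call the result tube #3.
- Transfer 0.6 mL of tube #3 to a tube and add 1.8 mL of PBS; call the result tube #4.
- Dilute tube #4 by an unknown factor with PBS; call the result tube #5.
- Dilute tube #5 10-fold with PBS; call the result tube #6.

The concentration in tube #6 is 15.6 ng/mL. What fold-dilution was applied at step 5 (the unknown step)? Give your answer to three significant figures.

100-fold

Step 1: 80 μL + 1520 μL = 1600 μL total → factor 1600/80 = 20
Step 2: 5-fold → factor 5
Step 3: 4-fold → factor 4
Step 4: 0.6 mL + 1.8 mL = 2.4 mL total → factor 2.4/0.6 = 4
Step 5: unknown factor x
Step 6: 10-fold → factor 10
Product of known-step factors = 16000
Overall factor = 25.0 mg/mL / (15.6 ng/mL) = 1.6026 × 10^6
x = 1.6026 × 10^6 / 16000 = 100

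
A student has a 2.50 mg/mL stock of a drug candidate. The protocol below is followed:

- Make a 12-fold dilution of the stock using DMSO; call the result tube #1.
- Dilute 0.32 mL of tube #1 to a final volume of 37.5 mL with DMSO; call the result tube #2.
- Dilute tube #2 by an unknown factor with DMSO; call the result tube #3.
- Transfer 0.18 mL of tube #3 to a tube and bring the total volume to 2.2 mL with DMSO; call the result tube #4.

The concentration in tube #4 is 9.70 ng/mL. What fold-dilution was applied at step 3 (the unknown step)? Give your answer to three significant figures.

15.0-fold

Step 1: 12-fold → factor 12
Step 2: 0.32 mL brought to 37.5 mL → factor 37.5/0.32 = 117.19
Step 3: unknown factor x
Step 4: 0.18 mL brought to 2.2 mL → factor 2.2/0.18 = 12.222
Product of known-step factors = 17188
Overall factor = 2.50 mg/mL / (9.70 ng/mL) = 2.5773 × 10^5
x = 2.5773 × 10^5 / 17188 = 15.0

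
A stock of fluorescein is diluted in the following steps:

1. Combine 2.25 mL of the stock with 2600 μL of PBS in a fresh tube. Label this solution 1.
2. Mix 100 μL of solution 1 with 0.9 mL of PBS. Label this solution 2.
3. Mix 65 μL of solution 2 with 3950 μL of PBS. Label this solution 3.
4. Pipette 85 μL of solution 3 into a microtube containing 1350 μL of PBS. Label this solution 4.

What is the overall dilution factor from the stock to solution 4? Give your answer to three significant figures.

2.25 × 10^4

Step 1: 2.25 mL + 2600 μL = 4.85 mL total → factor 4.85/2.25 = 2.1556
Step 2: 100 μL + 0.9 mL = 1000 μL total → factor 1000/100 = 10
Step 3: 65 μL + 3950 μL = 4015 μL total → factor 4015/65 = 61.769
Step 4: 85 μL + 1350 μL = 1435 μL total → factor 1435/85 = 16.882
Overall dilution factor = 2.1556 × 10 × 61.769 × 16.882 = 22478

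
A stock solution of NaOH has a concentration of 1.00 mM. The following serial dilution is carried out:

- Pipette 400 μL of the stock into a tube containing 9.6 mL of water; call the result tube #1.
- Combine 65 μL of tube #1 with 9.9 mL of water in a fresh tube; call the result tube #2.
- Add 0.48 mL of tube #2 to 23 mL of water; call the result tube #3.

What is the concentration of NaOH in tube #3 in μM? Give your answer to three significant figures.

0.00533 μM

Step 1: 400 μL + 9.6 mL = 10000 μL total → factor 10000/400 = 25
Step 2: 65 μL + 9.9 mL = 9965 μL total → factor 9965/65 = 153.31
Step 3: 0.48 mL + 23 mL = 23.48 mL total → factor 23.48/0.48 = 48.917
Overall dilution factor = 25 × 153.31 × 48.917 = 1.8748 × 10^5
Final = 1.00 mM / 1.8748 × 10^5 = 5.334 × 10^-6 mM = 0.00533 μM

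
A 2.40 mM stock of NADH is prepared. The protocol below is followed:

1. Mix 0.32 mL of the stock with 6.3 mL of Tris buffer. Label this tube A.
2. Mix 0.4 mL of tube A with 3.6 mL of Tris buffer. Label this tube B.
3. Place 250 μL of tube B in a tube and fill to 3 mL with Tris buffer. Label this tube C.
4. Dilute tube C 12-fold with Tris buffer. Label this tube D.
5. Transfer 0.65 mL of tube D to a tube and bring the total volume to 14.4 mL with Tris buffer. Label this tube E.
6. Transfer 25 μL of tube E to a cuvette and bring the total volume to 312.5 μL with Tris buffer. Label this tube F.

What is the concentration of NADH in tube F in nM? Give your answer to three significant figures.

Step 1: 0.32 mL + 6.3 mL = 6.62 mL total → factor 6.62/0.32 = 20.688
Step 2: 0.4 mL + 3.6 mL = 4 mL total → factor 4/0.4 = 10
Step 3: 250 μL brought to 3 mL → factor 3000/250 = 12
Step 4: 12-fold → factor 12
Step 5: 0.65 mL brought to 14.4 mL → factor 14.4/0.65 = 22.154
Step 6: 25 μL brought to 312.5 μL → factor 312.5/25 = 12.5
Overall dilution factor = 20.688 × 10 × 12 × 12 × 22.154 × 12.5 = 8.2495 × 10^6
Final = 2.40 mM / 8.2495 × 10^6 = 2.909 × 10^-7 mM = 0.291 nM

0.291 nM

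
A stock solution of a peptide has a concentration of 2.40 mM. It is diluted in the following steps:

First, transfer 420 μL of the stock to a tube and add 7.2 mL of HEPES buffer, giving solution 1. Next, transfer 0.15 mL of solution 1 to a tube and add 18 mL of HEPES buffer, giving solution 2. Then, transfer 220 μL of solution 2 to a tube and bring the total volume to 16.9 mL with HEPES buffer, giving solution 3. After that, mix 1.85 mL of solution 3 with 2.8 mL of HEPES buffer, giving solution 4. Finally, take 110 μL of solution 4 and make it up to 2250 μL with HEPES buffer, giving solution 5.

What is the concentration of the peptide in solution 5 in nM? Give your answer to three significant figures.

0.277 nM

Step 1: 420 μL + 7.2 mL = 7620 μL total → factor 7620/420 = 18.143
Step 2: 0.15 mL + 18 mL = 18.15 mL total → factor 18.15/0.15 = 121
Step 3: 220 μL brought to 16.9 mL → factor 16900/220 = 76.818
Step 4: 1.85 mL + 2.8 mL = 4.65 mL total → factor 4.65/1.85 = 2.5135
Step 5: 110 μL brought to 2250 μL → factor 2250/110 = 20.455
Overall dilution factor = 18.143 × 121 × 76.818 × 2.5135 × 20.455 = 8.6701 × 10^6
Final = 2.40 mM / 8.6701 × 10^6 = 2.768 × 10^-7 mM = 0.277 nM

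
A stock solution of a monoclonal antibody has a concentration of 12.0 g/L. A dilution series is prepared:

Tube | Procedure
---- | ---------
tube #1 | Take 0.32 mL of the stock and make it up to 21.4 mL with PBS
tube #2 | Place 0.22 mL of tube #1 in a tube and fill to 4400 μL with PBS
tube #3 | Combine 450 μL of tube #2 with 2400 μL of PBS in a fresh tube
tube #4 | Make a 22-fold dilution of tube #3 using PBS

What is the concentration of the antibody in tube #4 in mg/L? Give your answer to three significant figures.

Step 1: 0.32 mL brought to 21.4 mL → factor 21.4/0.32 = 66.875
Step 2: 0.22 mL brought to 4400 μL → factor 4.4/0.22 = 20
Step 3: 450 μL + 2400 μL = 2850 μL total → factor 2850/450 = 6.3333
Step 4: 22-fold → factor 22
Overall dilution factor = 66.875 × 20 × 6.3333 × 22 = 1.8636 × 10^5
Final = 12.0 g/L / 1.8636 × 10^5 = 6.439 × 10^-5 g/L = 0.0644 mg/L

0.0644 mg/L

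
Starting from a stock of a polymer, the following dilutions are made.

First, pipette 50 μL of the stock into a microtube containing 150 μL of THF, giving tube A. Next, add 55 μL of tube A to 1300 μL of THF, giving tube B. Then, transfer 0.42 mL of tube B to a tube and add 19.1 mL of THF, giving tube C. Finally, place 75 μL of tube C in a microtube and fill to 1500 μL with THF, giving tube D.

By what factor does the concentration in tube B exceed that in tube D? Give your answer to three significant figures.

Step 1: 50 μL + 150 μL = 200 μL total → factor 200/50 = 4
Step 2: 55 μL + 1300 μL = 1355 μL total → factor 1355/55 = 24.636
Step 3: 0.42 mL + 19.1 mL = 19.52 mL total → factor 19.52/0.42 = 46.476
Step 4: 75 μL brought to 1500 μL → factor 1500/75 = 20
Dilution factor to tube B = 98.545; to tube D = 91600
[tube B]/[tube D] = (factor to tube D)/(factor to tube B) = 91600/98.545 = 930

930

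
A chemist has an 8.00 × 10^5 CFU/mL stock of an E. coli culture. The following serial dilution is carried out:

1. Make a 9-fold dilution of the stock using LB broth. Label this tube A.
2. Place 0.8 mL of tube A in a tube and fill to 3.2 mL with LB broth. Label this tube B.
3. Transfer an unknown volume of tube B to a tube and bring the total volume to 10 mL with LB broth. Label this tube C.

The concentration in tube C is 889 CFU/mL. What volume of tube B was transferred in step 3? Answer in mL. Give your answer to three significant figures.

0.400 mL

Step 1: 9-fold → factor 9
Step 2: 0.8 mL brought to 3.2 mL → factor 3.2/0.8 = 4
Step 3: v brought to 10 mL → factor = 10 mL/v
Product of known-step factors = 36
Overall factor = 8.00 × 10^5 CFU/mL / (889 CFU/mL) = 899.89
Step-3 factor = 899.89 / 36 = 24.997
v = 10 mL / 24.997 = 0.400 mL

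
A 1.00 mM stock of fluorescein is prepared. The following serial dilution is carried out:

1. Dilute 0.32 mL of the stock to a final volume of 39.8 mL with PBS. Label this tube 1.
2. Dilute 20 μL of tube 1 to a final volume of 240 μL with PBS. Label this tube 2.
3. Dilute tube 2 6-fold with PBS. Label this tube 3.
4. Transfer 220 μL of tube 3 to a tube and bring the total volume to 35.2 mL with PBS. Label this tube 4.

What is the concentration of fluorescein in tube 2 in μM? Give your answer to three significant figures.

Step 1: 0.32 mL brought to 39.8 mL → factor 39.8/0.32 = 124.38
Step 2: 20 μL brought to 240 μL → factor 240/20 = 12
Dilution factor through tube 2 = 124.38 × 12 = 1492.5
[tube 2] = 1.00 mM / 1492.5 = 0.0006700 mM = 0.670 μM

0.670 μM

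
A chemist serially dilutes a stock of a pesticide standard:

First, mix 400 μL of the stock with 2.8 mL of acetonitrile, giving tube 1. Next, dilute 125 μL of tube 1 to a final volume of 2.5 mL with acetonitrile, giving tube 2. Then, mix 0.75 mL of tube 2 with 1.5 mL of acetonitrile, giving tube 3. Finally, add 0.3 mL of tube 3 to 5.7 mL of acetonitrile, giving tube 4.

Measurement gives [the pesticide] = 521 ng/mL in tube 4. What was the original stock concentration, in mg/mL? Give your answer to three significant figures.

5.00 mg/mL

Step 1: 400 μL + 2.8 mL = 3200 μL total → factor 3200/400 = 8
Step 2: 125 μL brought to 2.5 mL → factor 2500/125 = 20
Step 3: 0.75 mL + 1.5 mL = 2.25 mL total → factor 2.25/0.75 = 3
Step 4: 0.3 mL + 5.7 mL = 6 mL total → factor 6/0.3 = 20
Overall dilution factor = 8 × 20 × 3 × 20 = 9600
Stock = 521 ng/mL × 9600 = 5.002 × 10^6 ng/mL = 5.00 mg/mL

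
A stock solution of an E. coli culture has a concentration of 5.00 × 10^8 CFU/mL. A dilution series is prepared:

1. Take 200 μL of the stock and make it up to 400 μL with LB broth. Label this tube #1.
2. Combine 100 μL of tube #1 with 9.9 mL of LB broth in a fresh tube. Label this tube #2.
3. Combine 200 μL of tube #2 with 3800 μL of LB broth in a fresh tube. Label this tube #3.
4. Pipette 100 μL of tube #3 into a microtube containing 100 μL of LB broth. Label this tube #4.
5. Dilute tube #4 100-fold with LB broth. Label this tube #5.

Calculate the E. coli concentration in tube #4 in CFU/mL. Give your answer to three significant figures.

Step 1: 200 μL brought to 400 μL → factor 400/200 = 2
Step 2: 100 μL + 9.9 mL = 10000 μL total → factor 10000/100 = 100
Step 3: 200 μL + 3800 μL = 4000 μL total → factor 4000/200 = 20
Step 4: 100 μL + 100 μL = 200 μL total → factor 200/100 = 2
Dilution factor through tube #4 = 2 × 100 × 20 × 2 = 8000
[tube #4] = 5.00 × 10^8 CFU/mL / 8000 = 6.25 × 10^4 CFU/mL

6.25 × 10^4 CFU/mL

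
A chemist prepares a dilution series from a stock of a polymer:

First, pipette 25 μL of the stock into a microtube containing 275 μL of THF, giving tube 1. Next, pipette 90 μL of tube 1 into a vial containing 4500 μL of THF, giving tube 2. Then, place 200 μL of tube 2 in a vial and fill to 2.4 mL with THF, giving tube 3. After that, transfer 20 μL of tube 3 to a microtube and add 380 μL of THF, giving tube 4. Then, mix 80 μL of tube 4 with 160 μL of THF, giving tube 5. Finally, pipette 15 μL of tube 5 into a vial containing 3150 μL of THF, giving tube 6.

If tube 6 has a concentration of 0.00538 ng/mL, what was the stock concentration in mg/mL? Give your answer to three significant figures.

0.500 mg/mL

Step 1: 25 μL + 275 μL = 300 μL total → factor 300/25 = 12
Step 2: 90 μL + 4500 μL = 4590 μL total → factor 4590/90 = 51
Step 3: 200 μL brought to 2.4 mL → factor 2400/200 = 12
Step 4: 20 μL + 380 μL = 400 μL total → factor 400/20 = 20
Step 5: 80 μL + 160 μL = 240 μL total → factor 240/80 = 3
Step 6: 15 μL + 3150 μL = 3165 μL total → factor 3165/15 = 211
Overall dilution factor = 12 × 51 × 12 × 20 × 3 × 211 = 9.2975 × 10^7
Stock = 0.00538 ng/mL × 9.2975 × 10^7 = 5.002 × 10^5 ng/mL = 0.500 mg/mL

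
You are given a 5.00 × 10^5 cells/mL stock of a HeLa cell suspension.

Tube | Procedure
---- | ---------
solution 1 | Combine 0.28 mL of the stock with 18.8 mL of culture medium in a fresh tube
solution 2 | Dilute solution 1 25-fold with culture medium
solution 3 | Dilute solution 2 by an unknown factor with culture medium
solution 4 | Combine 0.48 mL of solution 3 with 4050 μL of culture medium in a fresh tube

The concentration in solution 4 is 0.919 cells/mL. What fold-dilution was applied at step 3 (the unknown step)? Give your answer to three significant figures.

Step 1: 0.28 mL + 18.8 mL = 19.08 mL total → factor 19.08/0.28 = 68.143
Step 2: 25-fold → factor 25
Step 3: unknown factor x
Step 4: 0.48 mL + 4050 μL = 4.53 mL total → factor 4.53/0.48 = 9.4375
Product of known-step factors = 16077
Overall factor = 5.00 × 10^5 cells/mL / (0.919 cells/mL) = 5.4407 × 10^5
x = 5.4407 × 10^5 / 16077 = 33.8

33.8-fold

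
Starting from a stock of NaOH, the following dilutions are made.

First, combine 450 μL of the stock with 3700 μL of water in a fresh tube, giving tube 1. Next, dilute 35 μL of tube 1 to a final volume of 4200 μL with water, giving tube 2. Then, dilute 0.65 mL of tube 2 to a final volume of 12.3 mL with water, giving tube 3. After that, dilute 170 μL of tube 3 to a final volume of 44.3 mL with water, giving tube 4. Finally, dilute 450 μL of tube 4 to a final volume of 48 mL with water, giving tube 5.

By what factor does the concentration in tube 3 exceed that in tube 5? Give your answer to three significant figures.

2.78 × 10^4

Step 1: 450 μL + 3700 μL = 4150 μL total → factor 4150/450 = 9.2222
Step 2: 35 μL brought to 4200 μL → factor 4200/35 = 120
Step 3: 0.65 mL brought to 12.3 mL → factor 12.3/0.65 = 18.923
Step 4: 170 μL brought to 44.3 mL → factor 44300/170 = 260.59
Step 5: 450 μL brought to 48 mL → factor 48000/450 = 106.67
Dilution factor to tube 3 = 20942; to tube 5 = 5.8209 × 10^8
[tube 3]/[tube 5] = (factor to tube 5)/(factor to tube 3) = 5.8209 × 10^8/20942 = 2.78 × 10^4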